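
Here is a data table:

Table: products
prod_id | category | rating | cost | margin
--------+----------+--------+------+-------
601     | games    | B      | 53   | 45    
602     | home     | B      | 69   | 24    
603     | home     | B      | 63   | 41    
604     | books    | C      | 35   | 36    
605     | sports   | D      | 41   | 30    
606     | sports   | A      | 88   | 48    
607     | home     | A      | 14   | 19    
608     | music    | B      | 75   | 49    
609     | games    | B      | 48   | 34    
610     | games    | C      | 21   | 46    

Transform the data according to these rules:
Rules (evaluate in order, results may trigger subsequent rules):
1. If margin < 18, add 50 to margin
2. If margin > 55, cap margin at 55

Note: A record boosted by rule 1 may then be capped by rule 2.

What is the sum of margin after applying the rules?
372

Step 1: Apply rule 1 to records with margin < 18
  - 0 records get bonus of 50
  - Of these, 0 records then exceed 55 and get capped
Step 2: Apply rule 2 to records with margin > 55
  - 0 records (original) are capped
Step 3: Calculate final sum = 372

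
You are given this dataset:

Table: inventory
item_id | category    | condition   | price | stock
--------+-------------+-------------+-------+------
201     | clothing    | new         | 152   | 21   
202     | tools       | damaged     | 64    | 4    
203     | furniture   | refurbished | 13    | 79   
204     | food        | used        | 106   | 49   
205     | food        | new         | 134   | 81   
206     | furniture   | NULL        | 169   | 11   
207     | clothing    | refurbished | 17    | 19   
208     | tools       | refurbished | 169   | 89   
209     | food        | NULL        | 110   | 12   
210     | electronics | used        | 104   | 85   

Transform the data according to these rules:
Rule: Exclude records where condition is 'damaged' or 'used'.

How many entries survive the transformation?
7

Step 1: Count records to exclude
  - 1 (damaged) + 2 (used) = 3 records
Step 2: Total records: 10
Step 3: Remaining = 10 - 3 = 7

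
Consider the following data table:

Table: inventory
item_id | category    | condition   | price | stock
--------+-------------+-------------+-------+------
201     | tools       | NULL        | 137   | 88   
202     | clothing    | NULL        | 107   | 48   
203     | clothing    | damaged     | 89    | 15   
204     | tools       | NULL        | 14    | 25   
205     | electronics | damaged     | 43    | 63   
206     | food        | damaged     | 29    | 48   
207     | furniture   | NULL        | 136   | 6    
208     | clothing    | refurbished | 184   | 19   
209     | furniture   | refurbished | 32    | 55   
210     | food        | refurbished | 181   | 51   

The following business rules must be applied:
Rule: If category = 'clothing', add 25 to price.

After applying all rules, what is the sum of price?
1027

Step 1: Count records where category = 'clothing': 3
Step 2: Total bonus added: 3 × 25 = 75
Step 3: Original sum of price: 952
Step 4: Final sum = 952 + 75 = 1027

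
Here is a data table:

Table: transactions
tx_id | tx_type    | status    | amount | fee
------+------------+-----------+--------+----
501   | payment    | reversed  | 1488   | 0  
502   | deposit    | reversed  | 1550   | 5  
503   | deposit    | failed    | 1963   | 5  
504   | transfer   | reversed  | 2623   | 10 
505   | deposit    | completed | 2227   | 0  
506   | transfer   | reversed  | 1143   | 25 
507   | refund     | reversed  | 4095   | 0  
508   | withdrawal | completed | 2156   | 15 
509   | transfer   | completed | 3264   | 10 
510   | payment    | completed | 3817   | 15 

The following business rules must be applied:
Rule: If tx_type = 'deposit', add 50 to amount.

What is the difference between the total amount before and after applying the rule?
150

Step 1: Original sum of amount = 24326
Step 2: 3 records have tx_type = 'deposit'
Step 3: Each affected record changes by 50
Step 4: Total change = 3 × 50 = 150
Step 5: New sum = 24326 + 150 = 24476
Step 6: Difference = |24476 - 24326| = 150
        (Sum increased by 150)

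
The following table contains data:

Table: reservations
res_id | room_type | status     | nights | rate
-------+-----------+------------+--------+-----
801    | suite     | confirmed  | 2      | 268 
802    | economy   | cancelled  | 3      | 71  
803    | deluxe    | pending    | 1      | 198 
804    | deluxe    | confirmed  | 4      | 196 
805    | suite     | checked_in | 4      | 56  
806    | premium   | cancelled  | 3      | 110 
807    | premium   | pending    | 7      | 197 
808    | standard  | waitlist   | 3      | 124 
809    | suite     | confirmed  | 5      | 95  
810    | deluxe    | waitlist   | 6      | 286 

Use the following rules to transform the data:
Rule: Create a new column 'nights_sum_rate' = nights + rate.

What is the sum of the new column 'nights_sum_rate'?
1639

Step 1: For each record, compute nights + rate
Example calculations:
  2 + 268 = 270
  3 + 71 = 74
  1 + 198 = 199
  ...
Step 2: Sum all derived values
Step 3: Total = 1639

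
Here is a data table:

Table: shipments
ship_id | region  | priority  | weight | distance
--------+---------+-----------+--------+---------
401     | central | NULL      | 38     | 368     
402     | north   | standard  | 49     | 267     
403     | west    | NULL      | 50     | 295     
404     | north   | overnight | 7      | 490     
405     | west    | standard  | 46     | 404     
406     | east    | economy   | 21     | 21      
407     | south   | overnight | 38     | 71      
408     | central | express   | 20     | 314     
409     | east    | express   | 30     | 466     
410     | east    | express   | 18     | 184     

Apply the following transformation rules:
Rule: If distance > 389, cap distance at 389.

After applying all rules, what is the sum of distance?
2687

Step 1: 3 records have distance > 389
Step 2: These records originally summed to 1360
Step 3: After capping: 3 × 389 = 1167
Step 4: Unaffected records sum: 1520
Step 5: Final sum = 1167 + 1520 = 2687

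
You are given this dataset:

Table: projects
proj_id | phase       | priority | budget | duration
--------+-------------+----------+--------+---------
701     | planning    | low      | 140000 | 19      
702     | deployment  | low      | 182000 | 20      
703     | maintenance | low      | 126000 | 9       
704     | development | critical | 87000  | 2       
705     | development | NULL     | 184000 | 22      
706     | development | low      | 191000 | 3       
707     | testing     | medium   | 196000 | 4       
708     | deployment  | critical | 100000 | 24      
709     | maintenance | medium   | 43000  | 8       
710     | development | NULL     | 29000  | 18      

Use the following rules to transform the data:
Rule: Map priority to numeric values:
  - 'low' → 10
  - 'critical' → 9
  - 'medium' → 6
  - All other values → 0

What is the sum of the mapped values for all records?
70

Step 1: Apply mapping to each record
Step 2: Count by status:
  'low': 4 records × 10 = 40
  'critical': 2 records × 9 = 18
  'medium': 2 records × 6 = 12
Step 3: Sum all mapped values = 70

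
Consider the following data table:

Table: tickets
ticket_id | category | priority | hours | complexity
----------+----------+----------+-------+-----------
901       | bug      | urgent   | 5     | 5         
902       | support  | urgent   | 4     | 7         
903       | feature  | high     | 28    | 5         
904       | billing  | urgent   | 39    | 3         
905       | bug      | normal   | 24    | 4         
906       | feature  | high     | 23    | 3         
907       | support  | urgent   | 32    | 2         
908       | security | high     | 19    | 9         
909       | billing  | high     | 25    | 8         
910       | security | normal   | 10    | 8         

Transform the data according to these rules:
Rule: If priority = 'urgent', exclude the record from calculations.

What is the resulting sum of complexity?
37

Step 1: Identify records where priority = 'urgent'
Step 2: The excluded records sum to 17
Step 3: Original total complexity = 54
Step 4: Remaining total = 54 - 17 = 37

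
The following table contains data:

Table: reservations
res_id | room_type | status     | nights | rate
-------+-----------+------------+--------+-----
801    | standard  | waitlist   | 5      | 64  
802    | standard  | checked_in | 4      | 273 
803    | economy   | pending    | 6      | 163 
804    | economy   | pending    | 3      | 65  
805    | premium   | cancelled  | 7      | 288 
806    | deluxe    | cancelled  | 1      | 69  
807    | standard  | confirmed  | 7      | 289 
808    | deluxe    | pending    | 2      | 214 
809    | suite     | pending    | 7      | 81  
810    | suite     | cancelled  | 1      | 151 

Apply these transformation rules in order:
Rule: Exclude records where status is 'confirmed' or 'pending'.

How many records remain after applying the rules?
5

Step 1: Count records to exclude
  - 1 (confirmed) + 4 (pending) = 5 records
Step 2: Total records: 10
Step 3: Remaining = 10 - 5 = 5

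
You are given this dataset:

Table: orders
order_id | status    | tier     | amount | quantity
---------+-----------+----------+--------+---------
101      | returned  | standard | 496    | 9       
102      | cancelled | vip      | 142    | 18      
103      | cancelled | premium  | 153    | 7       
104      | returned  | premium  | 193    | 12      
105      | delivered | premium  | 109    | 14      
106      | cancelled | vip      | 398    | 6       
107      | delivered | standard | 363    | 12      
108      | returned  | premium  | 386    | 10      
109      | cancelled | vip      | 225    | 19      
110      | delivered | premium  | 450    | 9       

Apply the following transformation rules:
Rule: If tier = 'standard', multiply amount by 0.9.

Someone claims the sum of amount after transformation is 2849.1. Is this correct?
No, the correct result is 2829.1.

Step 1: Calculate the correct sum after transformation
Step 2: Apply multiplier 0.9 to records where tier = 'standard'
Step 3: Correct result = 2829.1
Step 4: Claimed result = 2849.1
Step 5: 2829.1 ≠ 2849.1
Conclusion: The claimed result is incorrect. The correct answer is 2829.1.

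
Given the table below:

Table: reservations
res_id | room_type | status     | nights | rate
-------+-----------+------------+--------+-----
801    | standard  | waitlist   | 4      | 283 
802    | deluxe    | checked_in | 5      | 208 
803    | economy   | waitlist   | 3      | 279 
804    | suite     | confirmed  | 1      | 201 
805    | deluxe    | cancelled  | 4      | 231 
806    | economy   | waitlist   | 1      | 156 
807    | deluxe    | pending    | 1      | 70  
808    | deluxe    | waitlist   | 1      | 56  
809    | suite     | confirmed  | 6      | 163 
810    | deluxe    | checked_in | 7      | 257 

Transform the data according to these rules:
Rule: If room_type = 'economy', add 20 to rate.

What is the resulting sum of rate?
1944

Step 1: Count records where room_type = 'economy': 2
Step 2: Total bonus added: 2 × 20 = 40
Step 3: Original sum of rate: 1904
Step 4: Final sum = 1904 + 40 = 1944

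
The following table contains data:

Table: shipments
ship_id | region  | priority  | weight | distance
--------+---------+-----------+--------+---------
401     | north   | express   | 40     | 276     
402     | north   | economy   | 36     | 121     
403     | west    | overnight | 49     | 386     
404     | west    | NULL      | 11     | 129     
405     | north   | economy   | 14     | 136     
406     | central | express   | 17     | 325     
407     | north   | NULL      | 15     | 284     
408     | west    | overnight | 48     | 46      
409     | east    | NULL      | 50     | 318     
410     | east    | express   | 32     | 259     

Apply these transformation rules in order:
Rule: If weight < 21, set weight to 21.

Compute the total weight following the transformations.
339

Step 1: 4 records have weight < 21
Step 2: These records originally summed to 57
Step 3: After setting to minimum: 4 × 21 = 84
Step 4: Unaffected records sum: 255
Step 5: Final sum = 84 + 255 = 339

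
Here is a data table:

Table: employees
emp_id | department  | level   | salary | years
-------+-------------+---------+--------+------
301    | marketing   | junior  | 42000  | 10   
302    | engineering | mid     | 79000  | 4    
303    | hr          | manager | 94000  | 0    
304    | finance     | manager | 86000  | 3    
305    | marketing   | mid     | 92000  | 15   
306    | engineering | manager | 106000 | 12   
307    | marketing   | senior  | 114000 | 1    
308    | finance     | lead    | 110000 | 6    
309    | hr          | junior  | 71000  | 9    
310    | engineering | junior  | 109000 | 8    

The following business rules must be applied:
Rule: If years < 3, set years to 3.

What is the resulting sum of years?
73

Step 1: 2 records have years < 3
Step 2: These records originally summed to 1
Step 3: After setting to minimum: 2 × 3 = 6
Step 4: Unaffected records sum: 67
Step 5: Final sum = 6 + 67 = 73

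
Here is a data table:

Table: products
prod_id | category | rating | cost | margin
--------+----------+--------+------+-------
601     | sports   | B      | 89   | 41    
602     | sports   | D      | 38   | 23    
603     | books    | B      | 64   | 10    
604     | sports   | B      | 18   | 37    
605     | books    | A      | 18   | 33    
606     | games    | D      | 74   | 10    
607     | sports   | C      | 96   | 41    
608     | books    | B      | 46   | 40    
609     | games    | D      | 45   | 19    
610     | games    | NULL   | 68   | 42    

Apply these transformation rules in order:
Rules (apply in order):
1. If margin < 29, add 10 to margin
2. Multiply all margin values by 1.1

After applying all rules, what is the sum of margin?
369.6

Step 1: Apply Rule 1 - Add 10 to records with margin < 29
  - 4 records affected: 62 + (4 × 10) = 102
  - Unaffected records: 234
  - Sum after Rule 1: 336
Step 2: Apply Rule 2 - Multiply all by 1.1
  - 336 × 1.1 = 369.6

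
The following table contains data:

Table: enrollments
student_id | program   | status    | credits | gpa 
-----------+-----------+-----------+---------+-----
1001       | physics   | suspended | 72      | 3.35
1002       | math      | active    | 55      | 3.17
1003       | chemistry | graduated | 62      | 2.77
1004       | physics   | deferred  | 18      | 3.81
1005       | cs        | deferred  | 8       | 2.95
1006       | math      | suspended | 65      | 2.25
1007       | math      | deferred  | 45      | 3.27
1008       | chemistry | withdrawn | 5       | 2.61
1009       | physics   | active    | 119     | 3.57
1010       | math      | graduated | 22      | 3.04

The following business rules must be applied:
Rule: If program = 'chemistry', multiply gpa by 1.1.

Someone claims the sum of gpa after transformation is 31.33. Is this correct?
Yes, the result is correct.

Step 1: Calculate the correct sum after transformation
Step 2: Apply multiplier 1.1 to records where program = 'chemistry'
Step 3: Correct result = 31.33
Step 4: Claimed result = 31.33
Step 5: 31.33 = 31.33 ✓
Conclusion: The claimed result is correct.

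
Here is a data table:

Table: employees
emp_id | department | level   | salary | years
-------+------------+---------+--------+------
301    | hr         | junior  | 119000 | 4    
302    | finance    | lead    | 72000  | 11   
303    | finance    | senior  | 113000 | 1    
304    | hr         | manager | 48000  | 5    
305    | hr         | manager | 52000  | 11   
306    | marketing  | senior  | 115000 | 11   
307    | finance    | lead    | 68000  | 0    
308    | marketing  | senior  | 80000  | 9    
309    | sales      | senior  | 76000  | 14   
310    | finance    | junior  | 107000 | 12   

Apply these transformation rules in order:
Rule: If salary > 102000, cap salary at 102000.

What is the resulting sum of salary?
804000

Step 1: 4 records have salary > 102000
Step 2: These records originally summed to 454000
Step 3: After capping: 4 × 102000 = 408000
Step 4: Unaffected records sum: 396000
Step 5: Final sum = 408000 + 396000 = 804000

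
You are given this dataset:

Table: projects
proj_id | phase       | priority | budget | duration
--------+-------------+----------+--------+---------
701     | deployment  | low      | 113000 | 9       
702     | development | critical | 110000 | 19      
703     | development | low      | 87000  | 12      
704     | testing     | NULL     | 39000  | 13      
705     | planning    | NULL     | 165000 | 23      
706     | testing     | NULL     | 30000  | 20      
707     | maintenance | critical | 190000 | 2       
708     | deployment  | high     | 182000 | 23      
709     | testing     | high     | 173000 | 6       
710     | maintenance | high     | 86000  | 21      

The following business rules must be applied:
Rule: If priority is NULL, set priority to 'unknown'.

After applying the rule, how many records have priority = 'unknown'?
3

Step 1: Count records where priority IS NULL
Step 2: Found 3 records with NULL priority
Step 3: These records will have priority set to 'unknown'
Step 4: Records already having priority = 'unknown': 0
Step 5: Answer: 3 + 0 = 3 records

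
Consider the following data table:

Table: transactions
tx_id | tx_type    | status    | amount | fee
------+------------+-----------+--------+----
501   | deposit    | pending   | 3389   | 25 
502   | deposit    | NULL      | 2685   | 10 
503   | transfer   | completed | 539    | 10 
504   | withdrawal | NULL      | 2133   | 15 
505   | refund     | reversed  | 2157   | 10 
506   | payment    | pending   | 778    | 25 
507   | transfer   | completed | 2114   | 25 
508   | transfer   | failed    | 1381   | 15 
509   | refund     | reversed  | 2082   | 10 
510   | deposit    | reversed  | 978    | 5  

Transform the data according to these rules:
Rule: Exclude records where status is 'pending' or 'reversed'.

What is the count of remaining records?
5

Step 1: Count records to exclude
  - 2 (pending) + 3 (reversed) = 5 records
Step 2: Total records: 10
Step 3: Remaining = 10 - 5 = 5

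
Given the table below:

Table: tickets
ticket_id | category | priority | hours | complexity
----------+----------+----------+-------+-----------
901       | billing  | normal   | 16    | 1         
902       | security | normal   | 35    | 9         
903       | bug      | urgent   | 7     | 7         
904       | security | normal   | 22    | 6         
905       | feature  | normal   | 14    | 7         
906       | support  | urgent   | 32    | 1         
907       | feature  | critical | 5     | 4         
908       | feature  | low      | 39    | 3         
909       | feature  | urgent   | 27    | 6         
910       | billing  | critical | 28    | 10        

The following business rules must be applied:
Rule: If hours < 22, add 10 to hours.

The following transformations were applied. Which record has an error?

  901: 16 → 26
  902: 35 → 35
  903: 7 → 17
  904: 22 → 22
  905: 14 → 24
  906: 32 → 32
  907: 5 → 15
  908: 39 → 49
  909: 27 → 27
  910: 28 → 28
Record 908 has an error. The correct transformed value should be 39, not 49.

Step 1: Check each record against the rule
Step 2: Record 908 has hours = 39
Step 3: Since 39 >= 22, the bonus should not have been applied
Step 4: Correct value = 39, but claimed value = 49
Conclusion: Record 908 has the error.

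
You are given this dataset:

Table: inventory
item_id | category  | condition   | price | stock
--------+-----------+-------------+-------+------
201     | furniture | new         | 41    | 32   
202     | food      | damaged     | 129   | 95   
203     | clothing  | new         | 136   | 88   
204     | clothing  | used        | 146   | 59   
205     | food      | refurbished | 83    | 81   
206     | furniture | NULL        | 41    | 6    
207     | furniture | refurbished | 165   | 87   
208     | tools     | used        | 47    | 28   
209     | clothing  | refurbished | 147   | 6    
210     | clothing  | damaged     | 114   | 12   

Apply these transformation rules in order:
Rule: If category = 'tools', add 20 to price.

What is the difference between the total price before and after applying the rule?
20

Step 1: Original sum of price = 1049
Step 2: 1 records have category = 'tools'
Step 3: Each affected record changes by 20
Step 4: Total change = 1 × 20 = 20
Step 5: New sum = 1049 + 20 = 1069
Step 6: Difference = |1069 - 1049| = 20
        (Sum increased by 20)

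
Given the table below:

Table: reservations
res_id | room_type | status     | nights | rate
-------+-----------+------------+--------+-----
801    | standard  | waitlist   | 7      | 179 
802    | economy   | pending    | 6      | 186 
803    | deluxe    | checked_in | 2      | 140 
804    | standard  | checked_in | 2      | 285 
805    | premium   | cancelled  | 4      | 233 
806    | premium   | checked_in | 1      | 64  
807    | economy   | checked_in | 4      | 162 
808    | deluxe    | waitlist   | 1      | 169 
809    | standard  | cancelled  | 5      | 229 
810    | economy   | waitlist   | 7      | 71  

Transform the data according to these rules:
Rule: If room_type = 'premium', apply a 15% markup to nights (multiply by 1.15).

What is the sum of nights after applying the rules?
39.75

Step 1: Records with room_type = 'premium' have total nights = 5
Step 2: Apply multiplier: 5 × 1.15 = 5.75
Step 3: Other records total: 34
Step 4: Final sum = 5.75 + 34 = 39.75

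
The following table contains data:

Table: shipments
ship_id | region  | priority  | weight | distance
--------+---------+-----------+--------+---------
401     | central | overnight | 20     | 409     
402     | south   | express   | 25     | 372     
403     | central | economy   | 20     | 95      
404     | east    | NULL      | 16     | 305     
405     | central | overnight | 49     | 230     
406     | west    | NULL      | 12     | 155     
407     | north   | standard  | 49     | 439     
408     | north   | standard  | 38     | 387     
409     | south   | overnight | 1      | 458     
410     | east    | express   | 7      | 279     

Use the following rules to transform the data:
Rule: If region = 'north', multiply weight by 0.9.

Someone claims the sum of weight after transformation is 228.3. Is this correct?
Yes, the result is correct.

Step 1: Calculate the correct sum after transformation
Step 2: Apply multiplier 0.9 to records where region = 'north'
Step 3: Correct result = 228.3
Step 4: Claimed result = 228.3
Step 5: 228.3 = 228.3 ✓
Conclusion: The claimed result is correct.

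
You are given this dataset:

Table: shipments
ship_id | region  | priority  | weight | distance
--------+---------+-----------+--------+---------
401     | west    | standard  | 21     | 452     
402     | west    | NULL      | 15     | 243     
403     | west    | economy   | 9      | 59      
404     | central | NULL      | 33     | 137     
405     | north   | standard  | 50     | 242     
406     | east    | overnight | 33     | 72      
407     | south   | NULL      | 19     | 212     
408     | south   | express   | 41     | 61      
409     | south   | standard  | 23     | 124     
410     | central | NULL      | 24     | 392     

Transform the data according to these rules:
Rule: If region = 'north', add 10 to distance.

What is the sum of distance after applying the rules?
2004

Step 1: Count records where region = 'north': 1
Step 2: Total bonus added: 1 × 10 = 10
Step 3: Original sum of distance: 1994
Step 4: Final sum = 1994 + 10 = 2004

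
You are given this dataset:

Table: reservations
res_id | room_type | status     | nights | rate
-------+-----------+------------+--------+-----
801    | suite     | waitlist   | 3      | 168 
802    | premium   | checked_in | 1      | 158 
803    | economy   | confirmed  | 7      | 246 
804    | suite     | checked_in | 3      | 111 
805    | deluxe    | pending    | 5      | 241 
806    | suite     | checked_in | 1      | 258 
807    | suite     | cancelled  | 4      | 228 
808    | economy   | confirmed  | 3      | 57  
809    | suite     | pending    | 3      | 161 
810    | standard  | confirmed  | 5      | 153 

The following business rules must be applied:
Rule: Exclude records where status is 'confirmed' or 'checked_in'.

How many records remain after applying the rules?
4

Step 1: Count records to exclude
  - 3 (confirmed) + 3 (checked_in) = 6 records
Step 2: Total records: 10
Step 3: Remaining = 10 - 6 = 4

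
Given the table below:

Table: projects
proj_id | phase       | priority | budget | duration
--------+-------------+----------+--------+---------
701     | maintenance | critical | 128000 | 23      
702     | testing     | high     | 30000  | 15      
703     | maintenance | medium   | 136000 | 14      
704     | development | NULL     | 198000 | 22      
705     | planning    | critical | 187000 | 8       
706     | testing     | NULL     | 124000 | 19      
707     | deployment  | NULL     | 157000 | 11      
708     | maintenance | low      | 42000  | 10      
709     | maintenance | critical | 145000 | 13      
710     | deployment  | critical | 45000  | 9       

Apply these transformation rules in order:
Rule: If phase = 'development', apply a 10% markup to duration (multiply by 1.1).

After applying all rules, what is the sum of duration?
146.2

Step 1: Records with phase = 'development' have total duration = 22
Step 2: Apply multiplier: 22 × 1.1 = 24.2
Step 3: Other records total: 122
Step 4: Final sum = 24.2 + 122 = 146.2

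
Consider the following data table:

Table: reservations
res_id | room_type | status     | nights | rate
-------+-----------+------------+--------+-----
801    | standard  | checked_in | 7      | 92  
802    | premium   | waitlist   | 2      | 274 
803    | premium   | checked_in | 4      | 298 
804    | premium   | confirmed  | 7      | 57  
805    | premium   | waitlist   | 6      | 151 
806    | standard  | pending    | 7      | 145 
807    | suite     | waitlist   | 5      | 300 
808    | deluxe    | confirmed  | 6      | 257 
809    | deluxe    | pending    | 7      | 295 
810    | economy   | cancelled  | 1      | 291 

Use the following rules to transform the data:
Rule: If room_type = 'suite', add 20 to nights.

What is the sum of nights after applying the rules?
72

Step 1: Count records where room_type = 'suite': 1
Step 2: Total bonus added: 1 × 20 = 20
Step 3: Original sum of nights: 52
Step 4: Final sum = 52 + 20 = 72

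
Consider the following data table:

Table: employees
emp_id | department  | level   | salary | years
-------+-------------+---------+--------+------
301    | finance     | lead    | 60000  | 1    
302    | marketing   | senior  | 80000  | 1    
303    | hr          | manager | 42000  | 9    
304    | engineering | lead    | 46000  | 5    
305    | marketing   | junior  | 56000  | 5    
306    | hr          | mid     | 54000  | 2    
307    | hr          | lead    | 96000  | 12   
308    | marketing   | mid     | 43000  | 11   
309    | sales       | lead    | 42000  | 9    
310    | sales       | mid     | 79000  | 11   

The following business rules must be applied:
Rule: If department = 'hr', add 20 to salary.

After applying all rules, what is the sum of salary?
598060

Step 1: Count records where department = 'hr': 3
Step 2: Total bonus added: 3 × 20 = 60
Step 3: Original sum of salary: 598000
Step 4: Final sum = 598000 + 60 = 598060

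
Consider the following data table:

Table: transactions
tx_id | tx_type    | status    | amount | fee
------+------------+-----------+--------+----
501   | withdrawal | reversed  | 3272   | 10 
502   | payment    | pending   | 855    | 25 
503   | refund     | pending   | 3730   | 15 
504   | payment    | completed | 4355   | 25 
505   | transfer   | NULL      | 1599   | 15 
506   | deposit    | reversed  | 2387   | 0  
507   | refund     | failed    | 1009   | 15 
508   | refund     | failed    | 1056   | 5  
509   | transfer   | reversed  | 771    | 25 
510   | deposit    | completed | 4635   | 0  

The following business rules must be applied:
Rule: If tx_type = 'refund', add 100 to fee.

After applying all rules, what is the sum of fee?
435

Step 1: Count records where tx_type = 'refund': 3
Step 2: Total bonus added: 3 × 100 = 300
Step 3: Original sum of fee: 135
Step 4: Final sum = 135 + 300 = 435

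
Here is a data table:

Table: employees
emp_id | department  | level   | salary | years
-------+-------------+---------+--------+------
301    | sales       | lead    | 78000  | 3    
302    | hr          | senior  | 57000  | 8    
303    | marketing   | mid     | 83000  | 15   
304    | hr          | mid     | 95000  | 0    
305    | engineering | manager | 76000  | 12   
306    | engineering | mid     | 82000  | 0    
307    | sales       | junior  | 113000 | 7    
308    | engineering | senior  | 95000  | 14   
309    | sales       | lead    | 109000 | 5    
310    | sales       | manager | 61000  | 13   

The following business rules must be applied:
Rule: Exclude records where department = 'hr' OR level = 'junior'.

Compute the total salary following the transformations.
584000

Step 1: Find records where department = 'hr' OR level = 'junior'
Step 2: 3 records match, summing to 265000
Step 3: Original sum: 849000
Step 4: Remaining sum = 849000 - 265000 = 584000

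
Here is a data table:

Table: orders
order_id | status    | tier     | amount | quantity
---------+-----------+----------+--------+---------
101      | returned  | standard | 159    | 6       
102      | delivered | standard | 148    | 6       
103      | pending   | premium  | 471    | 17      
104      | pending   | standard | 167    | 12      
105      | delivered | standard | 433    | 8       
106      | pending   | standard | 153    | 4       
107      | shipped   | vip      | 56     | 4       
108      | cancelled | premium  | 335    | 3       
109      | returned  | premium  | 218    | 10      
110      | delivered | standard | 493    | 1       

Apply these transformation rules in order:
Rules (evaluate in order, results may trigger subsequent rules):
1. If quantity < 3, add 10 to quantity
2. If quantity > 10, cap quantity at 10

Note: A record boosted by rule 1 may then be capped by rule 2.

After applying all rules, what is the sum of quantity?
71

Step 1: Apply rule 1 to records with quantity < 3
  - 1 records get bonus of 10
  - Of these, 1 records then exceed 10 and get capped
Step 2: Apply rule 2 to records with quantity > 10
  - 2 records (original) are capped
Step 3: Calculate final sum = 71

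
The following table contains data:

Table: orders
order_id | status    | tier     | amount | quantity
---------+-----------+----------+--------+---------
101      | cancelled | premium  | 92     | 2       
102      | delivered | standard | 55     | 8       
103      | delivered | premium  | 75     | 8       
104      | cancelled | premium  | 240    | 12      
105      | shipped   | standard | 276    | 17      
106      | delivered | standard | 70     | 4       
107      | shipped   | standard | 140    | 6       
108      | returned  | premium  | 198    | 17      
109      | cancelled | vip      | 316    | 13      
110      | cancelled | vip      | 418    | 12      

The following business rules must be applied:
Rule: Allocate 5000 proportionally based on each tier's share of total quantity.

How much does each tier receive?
premium: 1969.7, standard: 1767.68, vip: 1262.63

Step 1: Calculate total quantity = 99
Step 2: Calculate each tier's proportion:
  premium: 39/99 = 39.39% → 1969.7
  standard: 35/99 = 35.35% → 1767.68
  vip: 25/99 = 25.25% → 1262.63
Step 3: Verify: sum of allocations ≈ 5000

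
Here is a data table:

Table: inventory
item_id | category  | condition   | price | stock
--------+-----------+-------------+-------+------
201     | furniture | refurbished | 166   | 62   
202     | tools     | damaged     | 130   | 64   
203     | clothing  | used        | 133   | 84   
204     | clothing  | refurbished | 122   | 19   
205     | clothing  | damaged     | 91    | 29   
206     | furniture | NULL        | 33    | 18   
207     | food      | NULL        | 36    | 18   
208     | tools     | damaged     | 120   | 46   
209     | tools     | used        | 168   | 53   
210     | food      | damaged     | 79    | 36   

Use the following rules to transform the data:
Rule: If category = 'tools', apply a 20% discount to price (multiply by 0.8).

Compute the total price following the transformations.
994.4

Step 1: Records with category = 'tools' have total price = 418
Step 2: Apply multiplier: 418 × 0.8 = 334.4
Step 3: Other records total: 660
Step 4: Final sum = 334.4 + 660 = 994.4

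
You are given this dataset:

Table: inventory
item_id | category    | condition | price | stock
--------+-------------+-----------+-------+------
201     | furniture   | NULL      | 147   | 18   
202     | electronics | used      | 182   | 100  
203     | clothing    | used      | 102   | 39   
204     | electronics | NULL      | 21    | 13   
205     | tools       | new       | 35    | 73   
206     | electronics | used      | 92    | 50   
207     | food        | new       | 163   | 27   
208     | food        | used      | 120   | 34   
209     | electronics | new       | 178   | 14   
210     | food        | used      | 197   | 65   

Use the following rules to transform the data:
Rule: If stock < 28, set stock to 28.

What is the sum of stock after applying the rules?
473

Step 1: 4 records have stock < 28
Step 2: These records originally summed to 72
Step 3: After setting to minimum: 4 × 28 = 112
Step 4: Unaffected records sum: 361
Step 5: Final sum = 112 + 361 = 473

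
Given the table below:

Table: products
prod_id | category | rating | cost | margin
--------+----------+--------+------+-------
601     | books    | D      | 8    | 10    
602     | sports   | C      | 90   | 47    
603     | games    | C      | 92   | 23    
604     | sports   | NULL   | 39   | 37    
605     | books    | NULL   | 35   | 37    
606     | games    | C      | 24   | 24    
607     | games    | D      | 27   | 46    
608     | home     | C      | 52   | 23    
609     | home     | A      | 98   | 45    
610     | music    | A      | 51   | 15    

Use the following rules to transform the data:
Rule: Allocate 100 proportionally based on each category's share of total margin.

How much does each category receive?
books: 15.31, games: 30.29, home: 22.15, music: 4.89, sports: 27.36

Step 1: Calculate total margin = 307
Step 2: Calculate each category's proportion:
  books: 47/307 = 15.31% → 15.31
  games: 93/307 = 30.29% → 30.29
  home: 68/307 = 22.15% → 22.15
  music: 15/307 = 4.89% → 4.89
  sports: 84/307 = 27.36% → 27.36
Step 3: Verify: sum of allocations ≈ 100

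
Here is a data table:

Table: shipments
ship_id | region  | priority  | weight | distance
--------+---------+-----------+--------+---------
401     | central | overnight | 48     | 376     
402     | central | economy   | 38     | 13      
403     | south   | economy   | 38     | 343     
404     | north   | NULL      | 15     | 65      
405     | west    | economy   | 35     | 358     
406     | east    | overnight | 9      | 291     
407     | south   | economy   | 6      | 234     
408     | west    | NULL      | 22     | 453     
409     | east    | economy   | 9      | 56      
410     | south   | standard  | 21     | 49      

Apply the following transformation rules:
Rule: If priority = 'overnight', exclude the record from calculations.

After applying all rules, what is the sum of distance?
1571

Step 1: Identify records where priority = 'overnight'
Step 2: The excluded records sum to 667
Step 3: Original total distance = 2238
Step 4: Remaining total = 2238 - 667 = 1571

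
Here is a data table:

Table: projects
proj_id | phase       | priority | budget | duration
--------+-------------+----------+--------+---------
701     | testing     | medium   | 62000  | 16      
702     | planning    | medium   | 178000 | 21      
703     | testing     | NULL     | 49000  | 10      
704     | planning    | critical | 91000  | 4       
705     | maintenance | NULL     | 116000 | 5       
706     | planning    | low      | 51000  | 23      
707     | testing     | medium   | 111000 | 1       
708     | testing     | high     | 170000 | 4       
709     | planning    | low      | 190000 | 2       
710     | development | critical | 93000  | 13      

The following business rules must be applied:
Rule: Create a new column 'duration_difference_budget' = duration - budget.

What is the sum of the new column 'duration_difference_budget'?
-1110901

Step 1: For each record, compute duration - budget
Example calculations:
  16 - 62000 = -61984
  21 - 178000 = -177979
  10 - 49000 = -48990
  ...
Step 2: Sum all derived values
Step 3: Total = -1110901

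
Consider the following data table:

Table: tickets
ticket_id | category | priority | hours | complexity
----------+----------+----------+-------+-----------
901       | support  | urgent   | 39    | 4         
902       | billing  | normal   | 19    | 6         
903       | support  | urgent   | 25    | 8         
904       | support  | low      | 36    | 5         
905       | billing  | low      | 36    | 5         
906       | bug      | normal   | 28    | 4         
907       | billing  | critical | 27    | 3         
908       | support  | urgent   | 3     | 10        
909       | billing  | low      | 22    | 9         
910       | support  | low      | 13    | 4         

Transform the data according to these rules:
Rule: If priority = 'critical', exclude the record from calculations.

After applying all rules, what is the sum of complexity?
55

Step 1: Identify records where priority = 'critical'
Step 2: The excluded records sum to 3
Step 3: Original total complexity = 58
Step 4: Remaining total = 58 - 3 = 55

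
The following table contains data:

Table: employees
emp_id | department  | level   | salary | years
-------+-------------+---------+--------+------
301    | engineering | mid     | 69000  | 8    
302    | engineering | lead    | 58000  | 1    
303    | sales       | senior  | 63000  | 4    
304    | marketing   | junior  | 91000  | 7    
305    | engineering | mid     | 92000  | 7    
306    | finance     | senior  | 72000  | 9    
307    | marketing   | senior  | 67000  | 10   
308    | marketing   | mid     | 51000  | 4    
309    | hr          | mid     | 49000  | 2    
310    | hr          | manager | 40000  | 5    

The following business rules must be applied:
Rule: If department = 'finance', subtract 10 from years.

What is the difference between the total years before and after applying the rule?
10

Step 1: Original sum of years = 57
Step 2: 1 records have department = 'finance'
Step 3: Each affected record changes by -10
Step 4: Total change = 1 × -10 = -10
Step 5: New sum = 57 + -10 = 47
Step 6: Difference = |47 - 57| = 10
        (Sum decreased by 10)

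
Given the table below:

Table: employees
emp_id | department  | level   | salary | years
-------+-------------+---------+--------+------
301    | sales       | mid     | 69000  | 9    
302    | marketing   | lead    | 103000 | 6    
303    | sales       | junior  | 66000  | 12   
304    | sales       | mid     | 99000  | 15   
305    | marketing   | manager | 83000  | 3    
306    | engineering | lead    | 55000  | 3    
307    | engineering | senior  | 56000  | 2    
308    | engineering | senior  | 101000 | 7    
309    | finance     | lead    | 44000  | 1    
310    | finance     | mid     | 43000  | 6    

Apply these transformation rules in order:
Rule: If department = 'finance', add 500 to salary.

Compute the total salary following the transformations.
720000

Step 1: Count records where department = 'finance': 2
Step 2: Total bonus added: 2 × 500 = 1000
Step 3: Original sum of salary: 719000
Step 4: Final sum = 719000 + 1000 = 720000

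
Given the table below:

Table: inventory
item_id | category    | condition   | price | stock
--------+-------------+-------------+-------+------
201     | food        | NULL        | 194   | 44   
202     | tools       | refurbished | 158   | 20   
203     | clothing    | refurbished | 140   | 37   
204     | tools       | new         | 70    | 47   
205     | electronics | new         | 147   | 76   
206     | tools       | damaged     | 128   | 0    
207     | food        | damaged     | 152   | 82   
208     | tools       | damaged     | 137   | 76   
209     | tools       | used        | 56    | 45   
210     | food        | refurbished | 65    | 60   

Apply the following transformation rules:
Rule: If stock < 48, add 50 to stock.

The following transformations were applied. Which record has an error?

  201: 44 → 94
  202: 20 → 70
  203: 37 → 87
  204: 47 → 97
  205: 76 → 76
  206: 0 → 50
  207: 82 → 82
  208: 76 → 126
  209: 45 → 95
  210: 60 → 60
Record 208 has an error. The correct transformed value should be 76, not 126.

Step 1: Check each record against the rule
Step 2: Record 208 has stock = 76
Step 3: Since 76 >= 48, the bonus should not have been applied
Step 4: Correct value = 76, but claimed value = 126
Conclusion: Record 208 has the error.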